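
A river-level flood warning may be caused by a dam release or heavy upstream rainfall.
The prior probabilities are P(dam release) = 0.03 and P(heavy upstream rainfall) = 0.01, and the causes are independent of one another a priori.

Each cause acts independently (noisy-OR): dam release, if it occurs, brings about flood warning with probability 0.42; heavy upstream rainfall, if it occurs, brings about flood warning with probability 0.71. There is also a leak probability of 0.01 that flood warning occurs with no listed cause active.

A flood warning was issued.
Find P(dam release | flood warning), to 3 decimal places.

P(dam release | flood warning) ≈ 0.438

Under noisy-OR, P(flood warning | causes) = 1 − (1−0.01)·∏(1−qᵢ) over the active causes.
Weight on dam release=true, given the evidence: 0.012646 + 0.000250 = 0.012896
Normalizer over all consistent configurations: 0.01×0.97×0.99 + 0.7129×0.97×0.01 + 0.4258×0.03×0.99 + 0.833482×0.03×0.01 = 0.029414
P(dam release | flood warning) = 0.012896/0.029414 ≈ 0.438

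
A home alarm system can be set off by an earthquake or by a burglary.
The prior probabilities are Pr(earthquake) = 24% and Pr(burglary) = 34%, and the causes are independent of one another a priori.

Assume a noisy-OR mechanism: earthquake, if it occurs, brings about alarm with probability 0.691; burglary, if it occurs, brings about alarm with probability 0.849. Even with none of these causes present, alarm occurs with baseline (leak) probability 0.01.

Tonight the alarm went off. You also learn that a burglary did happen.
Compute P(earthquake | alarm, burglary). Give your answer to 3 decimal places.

P(earthquake | alarm, burglary) ≈ 0.262

Under noisy-OR, P(alarm | causes) = 1 − (1−0.01)·∏(1−qᵢ) over the active causes.
P(alarm | burglary) = 0.85051*0.76 + 0.953808*0.24 = 0.646388 + 0.228914 = 0.875302
The earthquake-present share is 0.953808*0.24 = 0.228914.
So P(earthquake | alarm, burglary) = 0.228914/0.875302 ≈ 0.262.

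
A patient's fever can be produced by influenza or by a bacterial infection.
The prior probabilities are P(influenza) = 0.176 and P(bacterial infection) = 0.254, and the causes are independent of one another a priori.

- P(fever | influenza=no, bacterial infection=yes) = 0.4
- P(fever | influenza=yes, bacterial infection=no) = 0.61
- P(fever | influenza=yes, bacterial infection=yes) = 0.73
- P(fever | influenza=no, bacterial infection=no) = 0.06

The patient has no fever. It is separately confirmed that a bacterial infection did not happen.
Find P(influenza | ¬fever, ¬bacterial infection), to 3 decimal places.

Sum P(¬fever|·) weighted by the priors over both values of influenza:
  P(¬fever | ¬bacterial infection) = 0.94×0.824 + 0.39×0.176
        = 0.774560 + 0.068640 = 0.843200
The terms with influenza present sum to 0.068640, so
  P(influenza | ¬fever, ¬bacterial infection) = 0.068640 / 0.843200 ≈ 0.081

P(influenza | ¬fever, ¬bacterial infection) ≈ 0.081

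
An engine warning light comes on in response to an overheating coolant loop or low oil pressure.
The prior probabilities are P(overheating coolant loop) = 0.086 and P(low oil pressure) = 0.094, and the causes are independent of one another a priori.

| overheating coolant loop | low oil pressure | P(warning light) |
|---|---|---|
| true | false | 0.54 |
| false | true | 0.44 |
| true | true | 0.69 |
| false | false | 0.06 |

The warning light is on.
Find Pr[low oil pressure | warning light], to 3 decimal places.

Pr[low oil pressure | warning light] ≈ 0.321

For the numerator, keep only low oil pressure=true terms: 0.037803 + 0.005578 = 0.043381
Denominator P(warning light): 0.06·0.914·0.906 + 0.44·0.914·0.094 + 0.54·0.086·0.906 + 0.69·0.086·0.094 = 0.135141
Posterior = 0.043381 / 0.135141 ≈ 0.321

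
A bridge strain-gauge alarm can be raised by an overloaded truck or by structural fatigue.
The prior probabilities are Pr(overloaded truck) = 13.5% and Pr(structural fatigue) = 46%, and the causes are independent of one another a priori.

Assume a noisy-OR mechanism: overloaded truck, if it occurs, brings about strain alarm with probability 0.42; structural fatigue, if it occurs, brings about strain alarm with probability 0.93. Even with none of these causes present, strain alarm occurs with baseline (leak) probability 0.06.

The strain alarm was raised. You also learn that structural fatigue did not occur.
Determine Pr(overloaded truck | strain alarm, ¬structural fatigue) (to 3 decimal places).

Under noisy-OR, P(strain alarm | causes) = 1 − (1−0.06)·∏(1−qᵢ) over the active causes.
By total probability over both values of overloaded truck:
  P(strain alarm | ¬structural fatigue) = 0.06·0.865 + 0.4548·0.135
        = 0.051900 + 0.061398 = 0.113298
Keeping only the overloaded truck-present terms gives 0.061398, so
  P(overloaded truck | strain alarm, ¬structural fatigue) = 0.061398 / 0.113298 ≈ 0.542

Pr(overloaded truck | strain alarm, ¬structural fatigue) ≈ 0.542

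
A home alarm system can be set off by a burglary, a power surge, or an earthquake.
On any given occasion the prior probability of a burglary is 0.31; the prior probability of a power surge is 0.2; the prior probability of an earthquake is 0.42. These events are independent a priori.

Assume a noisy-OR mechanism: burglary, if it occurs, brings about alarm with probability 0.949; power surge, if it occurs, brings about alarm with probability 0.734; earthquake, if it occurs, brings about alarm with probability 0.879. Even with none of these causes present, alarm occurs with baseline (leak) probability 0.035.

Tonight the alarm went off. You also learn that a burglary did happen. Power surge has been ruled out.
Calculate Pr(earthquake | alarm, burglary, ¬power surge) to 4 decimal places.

Pr(earthquake | alarm, burglary, ¬power surge) ≈ 0.4309

Under noisy-OR, P(alarm | causes) = 1 − (1−0.035)·∏(1−qᵢ) over the active causes.
By total probability over both values of earthquake:
  P(alarm | burglary, ¬power surge) = 0.950785*0.58 + 0.994045*0.42
        = 0.551455 + 0.417499 = 0.968954
Keeping only the earthquake-present terms gives 0.417499, so
  P(earthquake | alarm, burglary, ¬power surge) = 0.417499 / 0.968954 ≈ 0.4309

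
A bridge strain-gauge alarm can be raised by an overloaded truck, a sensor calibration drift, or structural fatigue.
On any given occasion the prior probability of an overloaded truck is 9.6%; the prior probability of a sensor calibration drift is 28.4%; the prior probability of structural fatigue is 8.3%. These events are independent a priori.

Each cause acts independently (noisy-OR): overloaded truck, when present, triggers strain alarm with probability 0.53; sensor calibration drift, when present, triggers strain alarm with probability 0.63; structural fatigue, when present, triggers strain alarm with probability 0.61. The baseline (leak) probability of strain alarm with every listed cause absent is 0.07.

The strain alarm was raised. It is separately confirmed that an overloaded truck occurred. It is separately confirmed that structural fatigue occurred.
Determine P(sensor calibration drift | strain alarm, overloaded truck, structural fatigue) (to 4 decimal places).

P(sensor calibration drift | strain alarm, overloaded truck, structural fatigue) ≈ 0.3094

Under noisy-OR, P(strain alarm | causes) = 1 − (1−0.07)·∏(1−qᵢ) over the active causes.
P(strain alarm | overloaded truck, structural fatigue) = 0.829531*0.716 + 0.936926*0.284 = 0.593944 + 0.266087 = 0.860031
Of this, 0.266087 comes from 0.936926*0.284 (the sensor calibration drift=true cases).
Hence the posterior is 0.266087/0.860031 ≈ 0.3094.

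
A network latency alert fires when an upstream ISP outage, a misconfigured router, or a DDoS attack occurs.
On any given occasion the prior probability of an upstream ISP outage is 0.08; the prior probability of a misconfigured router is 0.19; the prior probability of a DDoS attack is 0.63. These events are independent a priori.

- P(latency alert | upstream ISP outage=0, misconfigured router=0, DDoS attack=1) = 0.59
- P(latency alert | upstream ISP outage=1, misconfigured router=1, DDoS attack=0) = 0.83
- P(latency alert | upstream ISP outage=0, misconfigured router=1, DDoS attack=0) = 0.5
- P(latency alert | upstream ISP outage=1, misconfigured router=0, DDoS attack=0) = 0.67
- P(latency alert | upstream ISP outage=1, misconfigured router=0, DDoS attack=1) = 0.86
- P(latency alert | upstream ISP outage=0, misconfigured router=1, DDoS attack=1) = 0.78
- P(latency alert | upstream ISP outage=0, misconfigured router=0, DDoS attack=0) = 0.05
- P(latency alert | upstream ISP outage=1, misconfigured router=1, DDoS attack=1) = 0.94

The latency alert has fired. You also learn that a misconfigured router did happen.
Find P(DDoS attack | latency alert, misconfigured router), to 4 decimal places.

P(DDoS attack | latency alert, misconfigured router) ≈ 0.7194

For the numerator, keep only DDoS attack=true terms: 0.452088 + 0.047376 = 0.499464
The normalizing constant is 0.5*0.92*0.37 + 0.78*0.92*0.63 + 0.83*0.08*0.37 + 0.94*0.08*0.63 = 0.694232
P(DDoS attack | latency alert, misconfigured router) = 0.499464/0.694232 ≈ 0.7194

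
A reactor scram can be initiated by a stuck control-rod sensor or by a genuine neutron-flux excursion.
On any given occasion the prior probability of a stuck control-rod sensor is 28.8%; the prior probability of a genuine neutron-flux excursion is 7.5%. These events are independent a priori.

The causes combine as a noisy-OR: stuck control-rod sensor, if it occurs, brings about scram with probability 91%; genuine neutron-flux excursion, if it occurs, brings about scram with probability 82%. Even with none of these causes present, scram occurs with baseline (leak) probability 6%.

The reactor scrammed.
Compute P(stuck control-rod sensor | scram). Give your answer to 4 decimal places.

Under noisy-OR, P(scram | causes) = 1 − (1−0.06)·∏(1−qᵢ) over the active causes.
For the numerator, keep only stuck control-rod sensor=true terms: 0.243863 + 0.021271 = 0.265134
Denominator P(scram): 0.06×0.712×0.925 + 0.8308×0.712×0.075 + 0.9154×0.288×0.925 + 0.984772×0.288×0.075 = 0.349015
P(stuck control-rod sensor | scram) = 0.265134/0.349015 ≈ 0.7597

P(stuck control-rod sensor | scram) ≈ 0.7597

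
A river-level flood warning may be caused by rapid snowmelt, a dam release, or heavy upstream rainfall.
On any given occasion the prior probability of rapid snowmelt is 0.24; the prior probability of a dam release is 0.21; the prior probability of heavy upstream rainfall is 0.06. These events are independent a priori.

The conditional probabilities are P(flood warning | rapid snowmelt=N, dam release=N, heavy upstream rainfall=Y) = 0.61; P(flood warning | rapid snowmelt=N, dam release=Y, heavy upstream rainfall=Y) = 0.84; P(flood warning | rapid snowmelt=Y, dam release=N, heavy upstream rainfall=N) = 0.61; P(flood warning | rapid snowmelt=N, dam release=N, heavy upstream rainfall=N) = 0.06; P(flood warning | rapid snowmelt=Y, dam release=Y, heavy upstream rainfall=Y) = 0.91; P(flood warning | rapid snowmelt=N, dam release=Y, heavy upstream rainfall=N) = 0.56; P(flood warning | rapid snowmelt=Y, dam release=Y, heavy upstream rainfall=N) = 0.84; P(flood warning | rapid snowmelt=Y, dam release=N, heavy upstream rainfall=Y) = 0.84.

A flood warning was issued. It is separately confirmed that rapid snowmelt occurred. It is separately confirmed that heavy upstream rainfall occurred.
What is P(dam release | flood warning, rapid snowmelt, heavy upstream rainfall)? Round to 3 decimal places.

P(dam release | flood warning, rapid snowmelt, heavy upstream rainfall) ≈ 0.224

Enumerate both values of dam release and weight by the priors:
  P(flood warning | rapid snowmelt, heavy upstream rainfall) = 0.84×0.79 + 0.91×0.21
        = 0.663600 + 0.191100 = 0.854700
The terms with dam release present sum to 0.191100, so
  P(dam release | flood warning, rapid snowmelt, heavy upstream rainfall) = 0.191100 / 0.854700 ≈ 0.224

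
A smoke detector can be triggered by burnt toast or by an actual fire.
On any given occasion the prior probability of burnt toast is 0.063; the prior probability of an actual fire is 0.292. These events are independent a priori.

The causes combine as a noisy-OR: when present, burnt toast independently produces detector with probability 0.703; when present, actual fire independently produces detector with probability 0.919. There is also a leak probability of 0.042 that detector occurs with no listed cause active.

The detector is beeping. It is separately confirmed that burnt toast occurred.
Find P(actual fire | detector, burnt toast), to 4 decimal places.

P(actual fire | detector, burnt toast) ≈ 0.3603

Under noisy-OR, P(detector | causes) = 1 − (1−0.042)·∏(1−qᵢ) over the active causes.
P(detector | burnt toast) = 0.715474*0.708 + 0.976953*0.292 = 0.506556 + 0.285270 = 0.791826
The actual fire-present share is 0.976953*0.292 = 0.285270.
P(actual fire | detector, burnt toast) = 0.285270 / 0.791826 ≈ 0.3603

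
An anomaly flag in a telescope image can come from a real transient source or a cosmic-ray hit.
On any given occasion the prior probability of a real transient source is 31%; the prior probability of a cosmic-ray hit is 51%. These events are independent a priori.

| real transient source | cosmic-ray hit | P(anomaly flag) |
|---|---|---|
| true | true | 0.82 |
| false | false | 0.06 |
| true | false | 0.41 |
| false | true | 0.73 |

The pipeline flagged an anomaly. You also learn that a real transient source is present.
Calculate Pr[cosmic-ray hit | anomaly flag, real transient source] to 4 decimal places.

Pr[cosmic-ray hit | anomaly flag, real transient source] ≈ 0.6755

P(anomaly flag | real transient source) = 0.41×0.49 + 0.82×0.51 = 0.200900 + 0.418200 = 0.619100
The cosmic-ray hit-present share is 0.82×0.51 = 0.418200.
P(cosmic-ray hit | anomaly flag, real transient source) = 0.418200 / 0.619100 ≈ 0.6755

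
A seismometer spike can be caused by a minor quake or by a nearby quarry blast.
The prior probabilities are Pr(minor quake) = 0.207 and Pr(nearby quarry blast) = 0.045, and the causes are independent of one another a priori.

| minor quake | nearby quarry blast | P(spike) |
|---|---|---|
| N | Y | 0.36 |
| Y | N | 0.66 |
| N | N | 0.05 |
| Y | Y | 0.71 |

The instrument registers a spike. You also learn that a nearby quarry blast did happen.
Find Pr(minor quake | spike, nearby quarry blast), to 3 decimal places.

For the numerator, keep only minor quake=true terms: 0.71×0.207 = 0.146970
Normalizer over all consistent configurations: 0.36×0.793 + 0.71×0.207 = 0.432450
Posterior = 0.146970 / 0.432450 ≈ 0.340

Pr(minor quake | spike, nearby quarry blast) ≈ 0.340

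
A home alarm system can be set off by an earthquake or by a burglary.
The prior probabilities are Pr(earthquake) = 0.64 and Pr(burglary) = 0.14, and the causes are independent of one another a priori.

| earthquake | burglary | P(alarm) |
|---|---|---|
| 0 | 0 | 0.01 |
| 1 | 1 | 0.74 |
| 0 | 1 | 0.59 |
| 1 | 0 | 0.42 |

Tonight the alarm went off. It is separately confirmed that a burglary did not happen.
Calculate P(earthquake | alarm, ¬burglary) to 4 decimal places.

P(earthquake | alarm, ¬burglary) ≈ 0.9868

Sum P(alarm|·) weighted by the priors over both values of earthquake:
  P(alarm | ¬burglary) = 0.01·0.36 + 0.42·0.64
        = 0.003600 + 0.268800 = 0.272400
Configurations with earthquake contribute 0.268800, so
  P(earthquake | alarm, ¬burglary) = 0.268800 / 0.272400 ≈ 0.9868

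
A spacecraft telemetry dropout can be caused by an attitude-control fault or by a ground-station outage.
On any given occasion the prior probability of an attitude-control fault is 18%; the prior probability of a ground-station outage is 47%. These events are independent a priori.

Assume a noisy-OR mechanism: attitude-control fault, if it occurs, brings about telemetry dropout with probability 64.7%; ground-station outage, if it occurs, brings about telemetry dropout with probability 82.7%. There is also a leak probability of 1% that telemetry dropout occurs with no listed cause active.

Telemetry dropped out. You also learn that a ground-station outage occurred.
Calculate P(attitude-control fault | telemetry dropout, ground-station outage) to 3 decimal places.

P(attitude-control fault | telemetry dropout, ground-station outage) ≈ 0.199

Under noisy-OR, P(telemetry dropout | causes) = 1 − (1−0.01)·∏(1−qᵢ) over the active causes.
Weight on attitude-control fault=true, given the evidence: 0.939542*0.18 = 0.169118
The normalizing constant is 0.82873*0.82 + 0.939542*0.18 = 0.848677
P(attitude-control fault | telemetry dropout, ground-station outage) = 0.169118/0.848677 ≈ 0.199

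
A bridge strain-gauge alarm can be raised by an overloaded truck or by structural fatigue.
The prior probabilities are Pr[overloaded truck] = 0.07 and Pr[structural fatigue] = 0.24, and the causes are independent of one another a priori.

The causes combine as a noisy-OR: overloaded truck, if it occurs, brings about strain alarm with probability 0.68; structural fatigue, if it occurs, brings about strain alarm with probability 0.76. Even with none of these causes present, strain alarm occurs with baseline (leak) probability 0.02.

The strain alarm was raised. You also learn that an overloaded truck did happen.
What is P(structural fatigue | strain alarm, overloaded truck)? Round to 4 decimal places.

P(structural fatigue | strain alarm, overloaded truck) ≈ 0.2985

Under noisy-OR, P(strain alarm | causes) = 1 − (1−0.02)·∏(1−qᵢ) over the active causes.
P(strain alarm | overloaded truck) = 0.6864·0.76 + 0.924736·0.24 = 0.521664 + 0.221937 = 0.743601
Of this, 0.221937 comes from 0.924736·0.24 (the structural fatigue=true cases).
So P(structural fatigue | strain alarm, overloaded truck) = 0.221937/0.743601 ≈ 0.2985.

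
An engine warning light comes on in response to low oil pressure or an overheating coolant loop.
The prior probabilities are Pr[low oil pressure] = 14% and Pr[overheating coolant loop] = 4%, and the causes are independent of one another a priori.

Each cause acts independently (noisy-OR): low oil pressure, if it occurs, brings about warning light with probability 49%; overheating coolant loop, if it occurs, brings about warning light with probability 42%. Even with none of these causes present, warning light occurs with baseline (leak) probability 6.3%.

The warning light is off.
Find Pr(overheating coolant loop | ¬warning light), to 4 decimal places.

Pr(overheating coolant loop | ¬warning light) ≈ 0.0236

Under noisy-OR, P(warning light | causes) = 1 − (1−0.063)·∏(1−qᵢ) over the active causes.
P(¬warning light) = 0.937×0.86×0.96 + 0.54346×0.86×0.04 + 0.47787×0.14×0.96 + 0.277165×0.14×0.04 = 0.773587 + 0.018695 + 0.064226 + 0.001552 = 0.858060
Restricting to configurations with overheating coolant loop present: 0.018695 + 0.001552 = 0.020247.
Hence the posterior is 0.020247/0.858060 ≈ 0.0236.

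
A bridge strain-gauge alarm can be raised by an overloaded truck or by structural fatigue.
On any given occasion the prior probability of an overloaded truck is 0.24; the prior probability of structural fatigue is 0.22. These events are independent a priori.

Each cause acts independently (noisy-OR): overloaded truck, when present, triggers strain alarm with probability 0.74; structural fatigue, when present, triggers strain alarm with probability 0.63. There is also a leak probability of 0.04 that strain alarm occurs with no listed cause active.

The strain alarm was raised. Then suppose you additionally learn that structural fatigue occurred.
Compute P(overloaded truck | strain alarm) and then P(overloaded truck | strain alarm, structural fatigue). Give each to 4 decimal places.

P(overloaded truck | strain alarm) ≈ 0.5889; P(overloaded truck | strain alarm, structural fatigue) ≈ 0.3077

Under noisy-OR, P(strain alarm | causes) = 1 − (1−0.04)·∏(1−qᵢ) over the active causes.
Enumerate the 4 (overloaded truck, structural fatigue) configurations and weight by the priors:
  P(strain alarm) = 0.04×0.76×0.78 + 0.6448×0.76×0.22 + 0.7504×0.24×0.78 + 0.907648×0.24×0.22
        = 0.023712 + 0.107811 + 0.140475 + 0.047924 = 0.319922
Keeping only the overloaded truck-present terms gives 0.188399, so
  P(overloaded truck | strain alarm) = 0.188399 / 0.319922 ≈ 0.5889

With the extra evidence:
For the numerator, keep only overloaded truck=true terms: 0.907648×0.24 = 0.217836
Normalizer over all consistent configurations: 0.6448×0.76 + 0.907648×0.24 = 0.707884
P(overloaded truck | strain alarm, structural fatigue) = 0.217836/0.707884 ≈ 0.3077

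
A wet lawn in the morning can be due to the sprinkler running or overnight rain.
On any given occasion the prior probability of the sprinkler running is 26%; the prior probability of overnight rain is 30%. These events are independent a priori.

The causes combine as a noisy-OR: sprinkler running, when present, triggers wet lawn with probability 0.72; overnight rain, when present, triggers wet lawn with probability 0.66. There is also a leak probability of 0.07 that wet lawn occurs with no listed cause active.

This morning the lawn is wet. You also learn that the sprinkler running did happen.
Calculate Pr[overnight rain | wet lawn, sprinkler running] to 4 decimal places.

Pr[overnight rain | wet lawn, sprinkler running] ≈ 0.3456

Under noisy-OR, P(wet lawn | causes) = 1 − (1−0.07)·∏(1−qᵢ) over the active causes.
For the numerator, keep only overnight rain=true terms: 0.911464·0.3 = 0.273439
Denominator P(wet lawn | sprinkler running): 0.7396·0.7 + 0.911464·0.3 = 0.791159
Posterior = 0.273439 / 0.791159 ≈ 0.3456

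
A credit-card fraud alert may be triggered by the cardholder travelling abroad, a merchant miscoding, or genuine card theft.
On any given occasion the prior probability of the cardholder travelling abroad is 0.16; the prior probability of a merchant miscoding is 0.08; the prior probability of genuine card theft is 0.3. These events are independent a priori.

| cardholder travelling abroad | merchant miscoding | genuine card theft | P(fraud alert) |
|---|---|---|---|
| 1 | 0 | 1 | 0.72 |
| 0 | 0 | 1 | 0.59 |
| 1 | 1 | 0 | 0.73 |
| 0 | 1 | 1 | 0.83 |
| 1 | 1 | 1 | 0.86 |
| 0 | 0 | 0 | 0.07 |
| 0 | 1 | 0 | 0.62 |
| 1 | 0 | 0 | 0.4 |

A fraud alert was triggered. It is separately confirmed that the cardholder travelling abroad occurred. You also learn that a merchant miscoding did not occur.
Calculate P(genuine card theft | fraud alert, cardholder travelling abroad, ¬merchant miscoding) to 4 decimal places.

P(genuine card theft | fraud alert, cardholder travelling abroad, ¬merchant miscoding) ≈ 0.4355

For the numerator, keep only genuine card theft=true terms: 0.72*0.3 = 0.216000
Normalizer over all consistent configurations: 0.4*0.7 + 0.72*0.3 = 0.496000
Posterior = 0.216000 / 0.496000 ≈ 0.4355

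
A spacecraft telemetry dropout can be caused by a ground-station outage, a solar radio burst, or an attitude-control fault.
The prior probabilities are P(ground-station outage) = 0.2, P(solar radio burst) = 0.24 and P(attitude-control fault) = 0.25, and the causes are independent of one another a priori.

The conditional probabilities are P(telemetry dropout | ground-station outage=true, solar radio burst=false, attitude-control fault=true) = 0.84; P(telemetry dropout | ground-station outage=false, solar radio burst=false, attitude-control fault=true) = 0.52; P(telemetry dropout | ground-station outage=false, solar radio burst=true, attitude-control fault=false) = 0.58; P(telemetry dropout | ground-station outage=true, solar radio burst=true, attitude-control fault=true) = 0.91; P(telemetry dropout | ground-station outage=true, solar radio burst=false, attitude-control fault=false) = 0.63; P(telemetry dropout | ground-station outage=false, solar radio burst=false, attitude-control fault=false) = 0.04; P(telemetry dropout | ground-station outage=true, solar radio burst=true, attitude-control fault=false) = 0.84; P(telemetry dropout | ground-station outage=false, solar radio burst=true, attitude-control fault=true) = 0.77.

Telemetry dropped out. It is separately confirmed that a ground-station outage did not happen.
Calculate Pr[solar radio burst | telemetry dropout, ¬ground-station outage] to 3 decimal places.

Pr[solar radio burst | telemetry dropout, ¬ground-station outage] ≈ 0.553

Numerator (weight on configurations with solar radio burst): 0.104400 + 0.046200 = 0.150600
Normalizer over all consistent configurations: 0.04×0.76×0.75 + 0.52×0.76×0.25 + 0.58×0.24×0.75 + 0.77×0.24×0.25 = 0.272200
P(solar radio burst | telemetry dropout, ¬ground-station outage) = 0.150600/0.272200 ≈ 0.553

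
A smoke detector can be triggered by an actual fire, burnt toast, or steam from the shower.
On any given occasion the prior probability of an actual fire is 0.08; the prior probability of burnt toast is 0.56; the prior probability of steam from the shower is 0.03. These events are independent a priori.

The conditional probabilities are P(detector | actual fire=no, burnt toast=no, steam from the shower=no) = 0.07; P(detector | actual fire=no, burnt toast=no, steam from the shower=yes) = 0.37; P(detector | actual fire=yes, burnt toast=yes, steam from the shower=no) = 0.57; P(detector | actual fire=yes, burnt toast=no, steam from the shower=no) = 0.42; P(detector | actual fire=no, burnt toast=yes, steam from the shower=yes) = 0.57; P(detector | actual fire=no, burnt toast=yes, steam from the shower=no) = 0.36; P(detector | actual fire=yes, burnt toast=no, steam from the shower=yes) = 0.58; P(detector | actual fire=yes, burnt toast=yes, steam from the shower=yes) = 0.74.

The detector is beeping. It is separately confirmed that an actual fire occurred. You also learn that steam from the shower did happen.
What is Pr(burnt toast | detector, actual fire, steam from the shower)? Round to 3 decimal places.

Numerator (weight on configurations with burnt toast): 0.74×0.56 = 0.414400
Normalizer over all consistent configurations: 0.58×0.44 + 0.74×0.56 = 0.669600
P(burnt toast | detector, actual fire, steam from the shower) = 0.414400/0.669600 ≈ 0.619

Pr(burnt toast | detector, actual fire, steam from the shower) ≈ 0.619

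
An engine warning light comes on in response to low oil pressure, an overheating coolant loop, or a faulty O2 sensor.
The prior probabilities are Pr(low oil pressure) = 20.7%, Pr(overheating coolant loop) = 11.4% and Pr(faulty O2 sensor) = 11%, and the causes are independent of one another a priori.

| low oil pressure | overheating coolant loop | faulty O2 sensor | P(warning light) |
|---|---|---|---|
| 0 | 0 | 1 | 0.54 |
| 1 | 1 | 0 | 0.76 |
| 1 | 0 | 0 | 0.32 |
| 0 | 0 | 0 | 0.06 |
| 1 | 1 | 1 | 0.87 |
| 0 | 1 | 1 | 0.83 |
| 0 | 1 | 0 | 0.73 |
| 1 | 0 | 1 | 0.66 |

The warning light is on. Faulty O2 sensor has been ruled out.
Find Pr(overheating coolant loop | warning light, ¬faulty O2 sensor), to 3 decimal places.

Pr(overheating coolant loop | warning light, ¬faulty O2 sensor) ≈ 0.454

P(warning light | ¬faulty O2 sensor) = 0.06*0.793*0.886 + 0.73*0.793*0.114 + 0.32*0.207*0.886 + 0.76*0.207*0.114 = 0.042156 + 0.065993 + 0.058689 + 0.017934 = 0.184772
Restricting to configurations with overheating coolant loop present: 0.065993 + 0.017934 = 0.083927.
P(overheating coolant loop | warning light, ¬faulty O2 sensor) = 0.083927 / 0.184772 ≈ 0.454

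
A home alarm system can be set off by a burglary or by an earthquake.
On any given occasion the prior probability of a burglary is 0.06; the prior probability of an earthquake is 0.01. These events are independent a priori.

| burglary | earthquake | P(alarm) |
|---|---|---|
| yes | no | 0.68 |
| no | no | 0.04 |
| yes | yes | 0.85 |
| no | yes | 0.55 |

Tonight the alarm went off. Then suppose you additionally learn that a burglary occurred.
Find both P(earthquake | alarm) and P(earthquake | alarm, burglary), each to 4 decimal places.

P(earthquake | alarm) ≈ 0.0682; P(earthquake | alarm, burglary) ≈ 0.0125

Weight on earthquake=true, given the evidence: 0.005170 + 0.000510 = 0.005680
Denominator P(alarm): 0.04×0.94×0.99 + 0.55×0.94×0.01 + 0.68×0.06×0.99 + 0.85×0.06×0.01 = 0.083296
P(earthquake | alarm) = 0.005680/0.083296 ≈ 0.0682

With the extra evidence:
P(alarm | burglary) = 0.68·0.99 + 0.85·0.01 = 0.673200 + 0.008500 = 0.681700
The earthquake-present share is 0.85·0.01 = 0.008500.
Hence the posterior is 0.008500/0.681700 ≈ 0.0125.
This is intercausal reasoning (explaining away): once burglary accounts for the alarm, earthquake becomes less likely.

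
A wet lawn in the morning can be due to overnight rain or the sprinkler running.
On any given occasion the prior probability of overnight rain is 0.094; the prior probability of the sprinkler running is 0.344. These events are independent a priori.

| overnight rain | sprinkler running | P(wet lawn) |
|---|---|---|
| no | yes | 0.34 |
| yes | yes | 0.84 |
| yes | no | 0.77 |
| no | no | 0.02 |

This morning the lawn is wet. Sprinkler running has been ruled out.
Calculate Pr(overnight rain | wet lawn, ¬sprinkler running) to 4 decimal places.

P(wet lawn | ¬sprinkler running) = 0.02·0.906 + 0.77·0.094 = 0.018120 + 0.072380 = 0.090500
Restricting to configurations with overnight rain present: 0.77·0.094 = 0.072380.
Hence the posterior is 0.072380/0.090500 ≈ 0.7998.

Pr(overnight rain | wet lawn, ¬sprinkler running) ≈ 0.7998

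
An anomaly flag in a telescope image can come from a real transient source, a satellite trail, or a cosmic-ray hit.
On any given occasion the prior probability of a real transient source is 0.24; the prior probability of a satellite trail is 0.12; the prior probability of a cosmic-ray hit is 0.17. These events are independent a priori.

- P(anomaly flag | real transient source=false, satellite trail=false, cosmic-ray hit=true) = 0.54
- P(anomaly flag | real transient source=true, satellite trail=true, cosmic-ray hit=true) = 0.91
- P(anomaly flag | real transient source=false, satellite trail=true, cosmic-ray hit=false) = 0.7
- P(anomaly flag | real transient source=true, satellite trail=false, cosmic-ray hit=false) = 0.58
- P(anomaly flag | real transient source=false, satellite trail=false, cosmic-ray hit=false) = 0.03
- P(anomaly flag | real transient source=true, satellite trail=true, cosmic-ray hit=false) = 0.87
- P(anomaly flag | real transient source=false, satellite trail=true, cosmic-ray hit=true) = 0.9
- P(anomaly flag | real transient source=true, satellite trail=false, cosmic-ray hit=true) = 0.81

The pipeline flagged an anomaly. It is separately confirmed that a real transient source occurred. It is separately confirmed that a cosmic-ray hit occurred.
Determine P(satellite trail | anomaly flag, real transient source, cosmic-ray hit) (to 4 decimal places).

P(satellite trail | anomaly flag, real transient source, cosmic-ray hit) ≈ 0.1328

For the numerator, keep only satellite trail=true terms: 0.91*0.12 = 0.109200
Denominator P(anomaly flag | real transient source, cosmic-ray hit): 0.81*0.88 + 0.91*0.12 = 0.822000
Posterior = 0.109200 / 0.822000 ≈ 0.1328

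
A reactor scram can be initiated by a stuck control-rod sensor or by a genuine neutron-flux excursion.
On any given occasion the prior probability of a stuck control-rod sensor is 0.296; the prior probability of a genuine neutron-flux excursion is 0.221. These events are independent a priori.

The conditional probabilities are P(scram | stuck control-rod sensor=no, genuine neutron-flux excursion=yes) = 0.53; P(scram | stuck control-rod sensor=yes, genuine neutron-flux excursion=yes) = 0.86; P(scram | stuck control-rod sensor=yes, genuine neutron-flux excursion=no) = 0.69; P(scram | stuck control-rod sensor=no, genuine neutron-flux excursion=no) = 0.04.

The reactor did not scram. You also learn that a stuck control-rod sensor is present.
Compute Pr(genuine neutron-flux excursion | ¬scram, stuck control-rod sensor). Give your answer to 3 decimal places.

Pr(genuine neutron-flux excursion | ¬scram, stuck control-rod sensor) ≈ 0.114

Sum P(¬scram|·) weighted by the priors over both values of genuine neutron-flux excursion:
  P(¬scram | stuck control-rod sensor) = 0.31×0.779 + 0.14×0.221
        = 0.241490 + 0.030940 = 0.272430
The terms with genuine neutron-flux excursion present sum to 0.030940, so
  P(genuine neutron-flux excursion | ¬scram, stuck control-rod sensor) = 0.030940 / 0.272430 ≈ 0.114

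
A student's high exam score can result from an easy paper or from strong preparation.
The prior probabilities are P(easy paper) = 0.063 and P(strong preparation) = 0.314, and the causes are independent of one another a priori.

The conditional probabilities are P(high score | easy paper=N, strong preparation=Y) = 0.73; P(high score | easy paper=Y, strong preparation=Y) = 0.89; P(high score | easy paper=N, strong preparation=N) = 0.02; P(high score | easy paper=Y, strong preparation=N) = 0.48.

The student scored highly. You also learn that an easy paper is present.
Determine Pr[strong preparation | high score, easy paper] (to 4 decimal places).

Pr[strong preparation | high score, easy paper] ≈ 0.4591

By total probability over both values of strong preparation:
  P(high score | easy paper) = 0.48×0.686 + 0.89×0.314
        = 0.329280 + 0.279460 = 0.608740
Keeping only the strong preparation-present terms gives 0.279460, so
  P(strong preparation | high score, easy paper) = 0.279460 / 0.608740 ≈ 0.4591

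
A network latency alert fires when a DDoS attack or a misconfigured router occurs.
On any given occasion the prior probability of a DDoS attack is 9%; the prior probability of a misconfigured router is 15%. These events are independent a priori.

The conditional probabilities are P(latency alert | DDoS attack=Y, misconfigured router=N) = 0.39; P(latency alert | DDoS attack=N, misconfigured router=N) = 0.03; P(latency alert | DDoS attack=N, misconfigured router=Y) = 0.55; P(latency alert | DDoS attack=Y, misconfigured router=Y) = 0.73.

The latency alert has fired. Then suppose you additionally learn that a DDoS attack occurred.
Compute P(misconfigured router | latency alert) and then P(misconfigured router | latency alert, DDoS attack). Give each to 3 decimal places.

P(latency alert) = 0.03×0.91×0.85 + 0.55×0.91×0.15 + 0.39×0.09×0.85 + 0.73×0.09×0.15 = 0.023205 + 0.075075 + 0.029835 + 0.009855 = 0.137970
The misconfigured router-present share is 0.075075 + 0.009855 = 0.084930.
Hence the posterior is 0.084930/0.137970 ≈ 0.616.

Now also conditioning on DDoS attack=true:
P(latency alert | DDoS attack) = 0.39×0.85 + 0.73×0.15 = 0.331500 + 0.109500 = 0.441000
The misconfigured router-present share is 0.73×0.15 = 0.109500.
Hence the posterior is 0.109500/0.441000 ≈ 0.248.
This is intercausal reasoning (explaining away): once DDoS attack accounts for the latency alert, misconfigured router becomes less likely.

P(misconfigured router | latency alert) ≈ 0.616; P(misconfigured router | latency alert, DDoS attack) ≈ 0.248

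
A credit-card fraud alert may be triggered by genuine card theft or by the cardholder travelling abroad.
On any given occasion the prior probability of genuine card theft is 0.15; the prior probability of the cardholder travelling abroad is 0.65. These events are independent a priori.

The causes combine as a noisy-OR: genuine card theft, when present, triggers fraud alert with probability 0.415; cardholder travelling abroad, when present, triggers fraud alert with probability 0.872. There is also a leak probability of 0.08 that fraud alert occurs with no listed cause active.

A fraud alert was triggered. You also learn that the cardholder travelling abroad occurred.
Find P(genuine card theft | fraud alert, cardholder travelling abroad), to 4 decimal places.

Under noisy-OR, P(fraud alert | causes) = 1 − (1−0.08)·∏(1−qᵢ) over the active causes.
P(fraud alert | cardholder travelling abroad) = 0.88224×0.85 + 0.93111×0.15 = 0.749904 + 0.139666 = 0.889570
Of this, 0.139666 comes from 0.93111×0.15 (the genuine card theft=true cases).
So P(genuine card theft | fraud alert, cardholder travelling abroad) = 0.139666/0.889570 ≈ 0.1570.

P(genuine card theft | fraud alert, cardholder travelling abroad) ≈ 0.1570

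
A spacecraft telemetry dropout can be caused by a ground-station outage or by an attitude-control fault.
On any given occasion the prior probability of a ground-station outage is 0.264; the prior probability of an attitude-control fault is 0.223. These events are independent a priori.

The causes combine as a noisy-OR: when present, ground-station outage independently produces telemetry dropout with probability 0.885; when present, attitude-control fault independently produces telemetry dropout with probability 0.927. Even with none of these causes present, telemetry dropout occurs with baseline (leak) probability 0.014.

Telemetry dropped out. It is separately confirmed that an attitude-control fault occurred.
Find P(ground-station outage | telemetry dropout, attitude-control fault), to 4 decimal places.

Under noisy-OR, P(telemetry dropout | causes) = 1 − (1−0.014)·∏(1−qᵢ) over the active causes.
Numerator (weight on configurations with ground-station outage): 0.991723*0.264 = 0.261815
Normalizer over all consistent configurations: 0.928022*0.736 + 0.991723*0.264 = 0.944839
P(ground-station outage | telemetry dropout, attitude-control fault) = 0.261815/0.944839 ≈ 0.2771

P(ground-station outage | telemetry dropout, attitude-control fault) ≈ 0.2771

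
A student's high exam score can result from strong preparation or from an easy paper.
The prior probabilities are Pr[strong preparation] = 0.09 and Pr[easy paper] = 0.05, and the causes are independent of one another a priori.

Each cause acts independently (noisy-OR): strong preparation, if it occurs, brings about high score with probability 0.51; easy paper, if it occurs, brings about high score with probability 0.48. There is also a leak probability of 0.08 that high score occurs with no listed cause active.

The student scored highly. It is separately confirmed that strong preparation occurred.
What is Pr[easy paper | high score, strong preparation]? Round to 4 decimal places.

Pr[easy paper | high score, strong preparation] ≈ 0.0684

Under noisy-OR, P(high score | causes) = 1 − (1−0.08)·∏(1−qᵢ) over the active causes.
P(high score | strong preparation) = 0.5492*0.95 + 0.765584*0.05 = 0.521740 + 0.038279 = 0.560019
The easy paper-present share is 0.765584*0.05 = 0.038279.
Hence the posterior is 0.038279/0.560019 ≈ 0.0684.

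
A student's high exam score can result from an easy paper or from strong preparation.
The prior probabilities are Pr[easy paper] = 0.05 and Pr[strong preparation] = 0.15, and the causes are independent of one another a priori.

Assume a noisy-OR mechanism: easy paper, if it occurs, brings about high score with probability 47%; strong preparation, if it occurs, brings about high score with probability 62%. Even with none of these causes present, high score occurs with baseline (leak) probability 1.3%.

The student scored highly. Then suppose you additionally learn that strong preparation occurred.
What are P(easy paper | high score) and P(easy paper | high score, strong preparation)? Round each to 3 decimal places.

Under noisy-OR, P(high score | causes) = 1 − (1−0.013)·∏(1−qᵢ) over the active causes.
Enumerate the 4 (easy paper, strong preparation) configurations and weight by the priors:
  P(high score) = 0.013×0.95×0.85 + 0.62494×0.95×0.15 + 0.47689×0.05×0.85 + 0.801218×0.05×0.15
        = 0.010497 + 0.089054 + 0.020268 + 0.006009 = 0.125828
Configurations with easy paper contribute 0.026277, so
  P(easy paper | high score) = 0.026277 / 0.125828 ≈ 0.209

Now condition on the additional information:
P(high score | strong preparation) = 0.62494×0.95 + 0.801218×0.05 = 0.593693 + 0.040061 = 0.633754
The easy paper-present share is 0.801218×0.05 = 0.040061.
P(easy paper | high score, strong preparation) = 0.040061 / 0.633754 ≈ 0.063

P(easy paper | high score) ≈ 0.209; P(easy paper | high score, strong preparation) ≈ 0.063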